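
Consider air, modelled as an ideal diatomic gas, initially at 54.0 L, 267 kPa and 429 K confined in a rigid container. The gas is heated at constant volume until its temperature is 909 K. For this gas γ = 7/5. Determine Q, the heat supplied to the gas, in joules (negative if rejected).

n = P₁V₁/(RT₁) = 267×54.0/(8.314×429) = 4.04 mol.
Isochoric: V stays 54.0 L; P/T = const ⇒ T₂ = 909 K, P₂ = 566 kPa.
W = 0 (no volume change).
ΔU = nCvΔT = 4.04×20.8×(909−429) = 40300 J.
Q = ΔU = 40300 J.

40300 J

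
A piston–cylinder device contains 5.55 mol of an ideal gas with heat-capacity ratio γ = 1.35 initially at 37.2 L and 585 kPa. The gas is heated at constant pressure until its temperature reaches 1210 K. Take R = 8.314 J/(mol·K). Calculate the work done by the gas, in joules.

34100 J

T₁ = P₁V₁/(nR) = 585×37.2/(5.55×8.314) = 472 K.
Isobaric: P stays 585 kPa; V/T = const ⇒ T₂ = 1210 K, V₂ = 95.4 L.
W = PΔV = 585×(95.4−37.2) kPa·L = 34100 J.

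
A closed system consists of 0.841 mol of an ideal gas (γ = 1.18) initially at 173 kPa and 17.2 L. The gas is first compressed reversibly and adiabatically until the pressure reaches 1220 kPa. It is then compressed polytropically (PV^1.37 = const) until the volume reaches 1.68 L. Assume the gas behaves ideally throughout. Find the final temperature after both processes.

735 K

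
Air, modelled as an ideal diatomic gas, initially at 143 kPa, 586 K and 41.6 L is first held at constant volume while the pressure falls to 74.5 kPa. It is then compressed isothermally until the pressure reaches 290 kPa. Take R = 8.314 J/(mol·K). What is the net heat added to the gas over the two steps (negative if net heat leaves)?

n = P₁V₁/(RT₁) = 143×41.6/(8.314×586) = 1.22 mol.
Step 1 — Isochoric: V stays 41.6 L; P/T = const ⇒ T₂ = 305 K, P₂ = 74.5 kPa.
W = 0 (no volume change).
ΔU = nCvΔT = 1.22×20.8×(305−586) = -7120 J.
Q = ΔU = -7120 J.
State after step 1: P = 74.5 kPa, V = 41.6 L, T = 305 K.
Step 2 — Isothermal: T stays 305 K; PV = const ⇒ V₂ = 10.7 L, P₂ = 290 kPa.
ΔU = 0 (ideal gas, T constant).
W = nRT ln(V₂/V₁) = 1.22×8.314×305×ln(0.257) = -4210 J.
Q = ΔU + W = -4210 J.
Net over both steps: W = -4210 J, Q = -11300 J, ΔU = -7120 J.

-11300 J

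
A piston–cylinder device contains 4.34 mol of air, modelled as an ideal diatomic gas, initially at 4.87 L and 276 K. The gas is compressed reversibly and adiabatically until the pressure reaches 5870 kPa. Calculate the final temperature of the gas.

P₁ = nRT₁/V₁ = 4.34×8.314×276/4.87 = 2040 kPa.
Adiabatic: T₂/T₁ = (P₂/P₁)^((γ−1)/γ) ⇒ T₂ = 276×(2.87)^0.286 = 373 K; V₂ = 2.29 L.

373 K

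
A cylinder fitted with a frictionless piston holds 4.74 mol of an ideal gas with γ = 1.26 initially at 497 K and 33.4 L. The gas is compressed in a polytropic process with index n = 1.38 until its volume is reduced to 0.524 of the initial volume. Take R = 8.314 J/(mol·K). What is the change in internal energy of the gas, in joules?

P₁ = nRT₁/V₁ = 4.74×8.314×497/33.4 = 586 kPa.
Polytropic n=1.38: T₂ = T₁(V₁/V₂)^(n−1) = 497×(1.91)^0.38 = 635 K; P₂ = P₁(V₁/V₂)^n = 1430 kPa.
For an ideal gas ΔU = nCvΔT with Cv = R/(γ−1) = 32.0 J/(mol·K).
ΔU = 4.74×32.0×(635−497) = 21000 J.

21000 J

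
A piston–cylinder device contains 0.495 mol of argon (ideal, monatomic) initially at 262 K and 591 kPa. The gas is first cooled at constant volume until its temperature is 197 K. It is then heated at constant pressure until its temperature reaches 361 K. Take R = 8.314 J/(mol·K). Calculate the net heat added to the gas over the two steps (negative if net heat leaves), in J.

V₁ = nRT₁/P₁ = 0.495×8.314×262/591 = 1.82 L.
Step 1 — Isochoric: V stays 1.82 L; P/T = const ⇒ T₂ = 197 K, P₂ = 444 kPa.
W = 0 (no volume change).
ΔU = nCvΔT = 0.495×12.5×(197−262) = -401 J.
Q = ΔU = -401 J.
State after step 1: P = 444 kPa, V = 1.82 L, T = 197 K.
Step 2 — Isobaric: P stays 444 kPa; V/T = const ⇒ T₂ = 361 K, V₂ = 3.34 L.
W = PΔV = 444×(3.34−1.82) kPa·L = 675 J.
ΔU = nCvΔT = 0.495×12.5×(361−197) = 1010 J.
Q = ΔU + W = nCpΔT = 1690 J.
Net over both steps: W = 675 J, Q = 1290 J, ΔU = 611 J.

1290 J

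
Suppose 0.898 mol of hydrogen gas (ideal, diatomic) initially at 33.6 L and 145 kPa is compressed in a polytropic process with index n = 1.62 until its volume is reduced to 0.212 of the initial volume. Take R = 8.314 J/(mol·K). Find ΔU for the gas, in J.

19700 J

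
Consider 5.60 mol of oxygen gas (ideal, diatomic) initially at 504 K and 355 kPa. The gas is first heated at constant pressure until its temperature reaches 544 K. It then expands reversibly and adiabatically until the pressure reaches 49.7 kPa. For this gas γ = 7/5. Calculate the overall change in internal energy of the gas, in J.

V₁ = nRT₁/P₁ = 5.60×8.314×504/355 = 66.1 L.
Step 1 — Isobaric: P stays 355 kPa; V/T = const ⇒ T₂ = 544 K, V₂ = 71.3 L.
W = PΔV = 355×(71.3−66.1) kPa·L = 1860 J.
ΔU = nCvΔT = 5.60×20.8×(544−504) = 4660 J.
Q = ΔU + W = nCpΔT = 6520 J.
State after step 1: P = 355 kPa, V = 71.3 L, T = 544 K.
Step 2 — Adiabatic: T₂/T₁ = (P₂/P₁)^((γ−1)/γ) ⇒ T₂ = 544×(0.140)^0.286 = 310 K; V₂ = 291 L.
ΔU = nCvΔT = 5.60×20.8×(310−544) = -27200 J.
Q = 0 for an adiabatic process, so W = −ΔU = 27200 J.
Net over both steps: W = 29100 J, Q = 6520 J, ΔU = -22600 J.

-22600 J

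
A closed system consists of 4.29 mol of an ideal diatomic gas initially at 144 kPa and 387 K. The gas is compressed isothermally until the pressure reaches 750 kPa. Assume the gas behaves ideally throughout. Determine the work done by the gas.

V₁ = nRT₁/P₁ = 4.29×8.314×387/144 = 95.9 L.
Isothermal: T stays 387 K; PV = const ⇒ V₂ = 18.4 L, P₂ = 750 kPa.
W = nRT ln(V₂/V₁) = 4.29×8.314×387×ln(0.192) = -22800 J.

-22800 J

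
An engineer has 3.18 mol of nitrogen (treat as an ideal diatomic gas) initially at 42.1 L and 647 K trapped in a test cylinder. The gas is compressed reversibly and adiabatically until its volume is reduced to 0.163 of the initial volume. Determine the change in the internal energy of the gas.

P₁ = nRT₁/V₁ = 3.18×8.314×647/42.1 = 406 kPa.
Adiabatic: TV^(γ−1) = const ⇒ T₂ = 647×(6.13)^0.400 = 1340 K; PV^γ = const ⇒ P₂ = 5150 kPa.
For an ideal gas ΔU = nCvΔT with Cv = (5/2)R = 20.8 J/(mol·K).
ΔU = 3.18×20.8×(1340−647) = 45600 J.

45600 J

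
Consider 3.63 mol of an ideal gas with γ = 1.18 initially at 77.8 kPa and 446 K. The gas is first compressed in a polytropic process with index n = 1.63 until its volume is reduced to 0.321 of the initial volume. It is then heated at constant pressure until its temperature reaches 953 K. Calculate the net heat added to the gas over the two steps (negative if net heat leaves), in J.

63900 J

V₁ = nRT₁/P₁ = 3.63×8.314×446/77.8 = 173 L.
Step 1 — Polytropic n=1.63: T₂ = T₁(V₁/V₂)^(n−1) = 446×(3.12)^0.63 = 913 K; P₂ = P₁(V₁/V₂)^n = 496 kPa.
W = (P₁V₁−P₂V₂)/(n−1) = (77.8×173−496×55.5)/0.63 = -22300 J.
ΔU = nCvΔT = 3.63×46.2×(913−446) = 78200 J.
Q = ΔU + W = 55900 J.
State after step 1: P = 496 kPa, V = 55.5 L, T = 913 K.
Step 2 — Isobaric: P stays 496 kPa; V/T = const ⇒ T₂ = 953 K, V₂ = 58.0 L.
W = PΔV = 496×(58.0−55.5) kPa·L = 1220 J.
ΔU = nCvΔT = 3.63×46.2×(953−913) = 6790 J.
Q = ΔU + W = nCpΔT = 8010 J.
Net over both steps: W = -21100 J, Q = 63900 J, ΔU = 85000 J.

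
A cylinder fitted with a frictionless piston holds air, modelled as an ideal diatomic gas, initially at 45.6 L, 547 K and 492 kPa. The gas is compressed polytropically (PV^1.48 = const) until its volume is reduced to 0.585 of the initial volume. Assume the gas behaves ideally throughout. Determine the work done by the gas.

n = P₁V₁/(RT₁) = 492×45.6/(8.314×547) = 4.93 mol.
Polytropic n=1.48: T₂ = T₁(V₁/V₂)^(n−1) = 547×(1.71)^0.48 = 708 K; P₂ = P₁(V₁/V₂)^n = 1090 kPa.
W = (P₁V₁−P₂V₂)/(n−1) = (492×45.6−1090×26.7)/0.48 = -13700 J.

-13700 J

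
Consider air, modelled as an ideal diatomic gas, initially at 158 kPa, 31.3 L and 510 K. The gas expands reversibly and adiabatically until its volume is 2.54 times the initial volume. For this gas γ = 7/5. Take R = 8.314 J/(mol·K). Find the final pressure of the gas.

42.8 kPa

Adiabatic: TV^(γ−1) = const ⇒ T₂ = 510×(0.394)^0.400 = 351 K; PV^γ = const ⇒ P₂ = 42.8 kPa.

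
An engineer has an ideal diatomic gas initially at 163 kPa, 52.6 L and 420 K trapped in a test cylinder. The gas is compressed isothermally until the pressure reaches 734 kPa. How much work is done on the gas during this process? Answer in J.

12900 J

n = P₁V₁/(RT₁) = 163×52.6/(8.314×420) = 2.46 mol.
Isothermal: T stays 420 K; PV = const ⇒ V₂ = 11.7 L, P₂ = 734 kPa.
W = nRT ln(V₂/V₁) = 2.46×8.314×420×ln(0.222) = -12900 J.
Work done on the gas = −W_by = 12900 J.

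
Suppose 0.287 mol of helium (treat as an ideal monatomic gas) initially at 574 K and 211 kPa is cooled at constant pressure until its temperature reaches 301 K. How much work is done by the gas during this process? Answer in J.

-651 J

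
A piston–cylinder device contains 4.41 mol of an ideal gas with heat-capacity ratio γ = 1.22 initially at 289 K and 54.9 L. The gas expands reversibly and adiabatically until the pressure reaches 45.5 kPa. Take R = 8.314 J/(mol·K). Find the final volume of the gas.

P₁ = nRT₁/V₁ = 4.41×8.314×289/54.9 = 193 kPa.
Adiabatic: T₂/T₁ = (P₂/P₁)^((γ−1)/γ) ⇒ T₂ = 289×(0.236)^0.180 = 223 K; V₂ = 179 L.

179 L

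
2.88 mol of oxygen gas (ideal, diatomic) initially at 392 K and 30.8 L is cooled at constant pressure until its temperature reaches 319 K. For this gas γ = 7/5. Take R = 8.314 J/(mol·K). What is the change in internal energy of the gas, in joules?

-4370 J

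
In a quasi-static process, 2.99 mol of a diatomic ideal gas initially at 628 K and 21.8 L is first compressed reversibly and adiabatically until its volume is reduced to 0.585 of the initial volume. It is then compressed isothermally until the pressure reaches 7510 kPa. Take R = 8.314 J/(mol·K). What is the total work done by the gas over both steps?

P₁ = nRT₁/V₁ = 2.99×8.314×628/21.8 = 716 kPa.
Step 1 — Adiabatic: TV^(γ−1) = const ⇒ T₂ = 628×(1.71)^0.400 = 778 K; PV^γ = const ⇒ P₂ = 1520 kPa.
ΔU = nCvΔT = 2.99×20.8×(778−628) = 9340 J.
Q = 0 for an adiabatic process, so W = −ΔU = -9340 J.
State after step 1: P = 1520 kPa, V = 12.8 L, T = 778 K.
Step 2 — Isothermal: T stays 778 K; PV = const ⇒ V₂ = 2.58 L, P₂ = 7510 kPa.
ΔU = 0 (ideal gas, T constant).
W = nRT ln(V₂/V₁) = 2.99×8.314×778×ln(0.202) = -30900 J.
Q = ΔU + W = -30900 J.
Net over both steps: W = -40300 J, Q = -30900 J, ΔU = 9340 J.

-40300 J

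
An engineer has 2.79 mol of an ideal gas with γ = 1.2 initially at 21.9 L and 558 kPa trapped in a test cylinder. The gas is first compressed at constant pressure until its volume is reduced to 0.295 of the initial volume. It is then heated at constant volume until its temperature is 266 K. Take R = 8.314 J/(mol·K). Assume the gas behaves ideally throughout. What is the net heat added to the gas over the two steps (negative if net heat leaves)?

-38900 J

T₁ = P₁V₁/(nR) = 558×21.9/(2.79×8.314) = 527 K.
Step 1 — Isobaric: P stays 558 kPa; V/T = const ⇒ T₂ = 155 K, V₂ = 6.46 L.
W = PΔV = 558×(6.46−21.9) kPa·L = -8620 J.
ΔU = nCvΔT = 2.79×41.6×(155−527) = -43100 J.
Q = ΔU + W = nCpΔT = -51700 J.
State after step 1: P = 558 kPa, V = 6.46 L, T = 155 K.
Step 2 — Isochoric: V stays 6.46 L; P/T = const ⇒ T₂ = 266 K, P₂ = 955 kPa.
W = 0 (no volume change).
ΔU = nCvΔT = 2.79×41.6×(266−155) = 12800 J.
Q = ΔU = 12800 J.
Net over both steps: W = -8620 J, Q = -38900 J, ΔU = -30300 J.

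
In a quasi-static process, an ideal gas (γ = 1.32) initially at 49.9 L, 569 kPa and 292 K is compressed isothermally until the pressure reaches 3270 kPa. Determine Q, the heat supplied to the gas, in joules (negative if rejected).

n = P₁V₁/(RT₁) = 569×49.9/(8.314×292) = 11.7 mol.
Isothermal: T stays 292 K; PV = const ⇒ V₂ = 8.68 L, P₂ = 3270 kPa.
ΔU = 0 (ideal gas, T constant).
W = nRT ln(V₂/V₁) = 11.7×8.314×292×ln(0.174) = -49700 J.
Q = ΔU + W = -49700 J.

-49700 J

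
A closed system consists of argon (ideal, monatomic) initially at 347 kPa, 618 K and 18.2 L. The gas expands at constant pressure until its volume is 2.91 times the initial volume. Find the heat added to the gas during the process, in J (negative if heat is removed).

n = P₁V₁/(RT₁) = 347×18.2/(8.314×618) = 1.23 mol.
Isobaric: P stays 347 kPa; V/T = const ⇒ T₂ = 1800 K, V₂ = 53.0 L.
W = PΔV = 347×(53.0−18.2) kPa·L = 12100 J.
ΔU = nCvΔT = 1.23×12.5×(1800−618) = 18100 J.
Q = ΔU + W = nCpΔT = 30200 J.

30200 J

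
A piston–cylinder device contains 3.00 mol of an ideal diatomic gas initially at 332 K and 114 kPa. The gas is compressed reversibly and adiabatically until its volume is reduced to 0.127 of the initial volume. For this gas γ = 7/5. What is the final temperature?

758 K

V₁ = nRT₁/P₁ = 3.00×8.314×332/114 = 72.6 L.
Adiabatic: TV^(γ−1) = const ⇒ T₂ = 332×(7.87)^0.400 = 758 K; PV^γ = const ⇒ P₂ = 2050 kPa.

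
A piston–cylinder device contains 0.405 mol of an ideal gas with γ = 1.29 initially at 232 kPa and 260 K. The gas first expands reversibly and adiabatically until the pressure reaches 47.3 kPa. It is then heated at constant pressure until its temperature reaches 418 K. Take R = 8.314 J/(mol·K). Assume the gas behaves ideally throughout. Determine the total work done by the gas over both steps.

1700 J

V₁ = nRT₁/P₁ = 0.405×8.314×260/232 = 3.77 L.
Step 1 — Adiabatic: T₂/T₁ = (P₂/P₁)^((γ−1)/γ) ⇒ T₂ = 260×(0.204)^0.225 = 182 K; V₂ = 12.9 L.
ΔU = nCvΔT = 0.405×28.7×(182−260) = -907 J.
Q = 0 for an adiabatic process, so W = −ΔU = 907 J.
State after step 1: P = 47.3 kPa, V = 12.9 L, T = 182 K.
Step 2 — Isobaric: P stays 47.3 kPa; V/T = const ⇒ T₂ = 418 K, V₂ = 29.8 L.
W = PΔV = 47.3×(29.8−12.9) kPa·L = 795 J.
ΔU = nCvΔT = 0.405×28.7×(418−182) = 2740 J.
Q = ΔU + W = nCpΔT = 3540 J.
Net over both steps: W = 1700 J, Q = 3540 J, ΔU = 1830 J.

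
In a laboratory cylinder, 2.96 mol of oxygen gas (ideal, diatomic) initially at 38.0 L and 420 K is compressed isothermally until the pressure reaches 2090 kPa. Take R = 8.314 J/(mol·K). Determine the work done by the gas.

P₁ = nRT₁/V₁ = 2.96×8.314×420/38.0 = 272 kPa.
Isothermal: T stays 420 K; PV = const ⇒ V₂ = 4.95 L, P₂ = 2090 kPa.
W = nRT ln(V₂/V₁) = 2.96×8.314×420×ln(0.130) = -21100 J.

-21100 J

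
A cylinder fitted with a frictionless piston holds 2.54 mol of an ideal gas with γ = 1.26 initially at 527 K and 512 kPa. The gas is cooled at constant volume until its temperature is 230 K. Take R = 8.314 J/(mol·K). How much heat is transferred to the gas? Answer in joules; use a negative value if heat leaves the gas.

-24100 J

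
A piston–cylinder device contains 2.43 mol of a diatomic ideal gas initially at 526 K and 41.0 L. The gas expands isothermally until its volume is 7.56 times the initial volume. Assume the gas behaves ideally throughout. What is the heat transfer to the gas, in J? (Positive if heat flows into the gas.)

21500 J

P₁ = nRT₁/V₁ = 2.43×8.314×526/41.0 = 259 kPa.
Isothermal: T stays 526 K; PV = const ⇒ V₂ = 310 L, P₂ = 34.3 kPa.
ΔU = 0 (ideal gas, T constant).
W = nRT ln(V₂/V₁) = 2.43×8.314×526×ln(7.56) = 21500 J.
Q = ΔU + W = 21500 J.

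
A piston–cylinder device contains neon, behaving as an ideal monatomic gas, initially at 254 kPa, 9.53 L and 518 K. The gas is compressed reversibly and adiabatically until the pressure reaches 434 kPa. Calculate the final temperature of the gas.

642 K

Adiabatic: T₂/T₁ = (P₂/P₁)^((γ−1)/γ) ⇒ T₂ = 518×(1.71)^0.400 = 642 K; V₂ = 6.91 L.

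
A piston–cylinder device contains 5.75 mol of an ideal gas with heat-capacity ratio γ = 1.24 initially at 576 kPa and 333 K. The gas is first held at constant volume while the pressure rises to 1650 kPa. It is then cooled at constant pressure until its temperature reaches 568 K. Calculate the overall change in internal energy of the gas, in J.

46800 J

V₁ = nRT₁/P₁ = 5.75×8.314×333/576 = 27.6 L.
Step 1 — Isochoric: V stays 27.6 L; P/T = const ⇒ T₂ = 954 K, P₂ = 1650 kPa.
W = 0 (no volume change).
ΔU = nCvΔT = 5.75×34.6×(954−333) = 124000 J.
Q = ΔU = 124000 J.
State after step 1: P = 1650 kPa, V = 27.6 L, T = 954 K.
Step 2 — Isobaric: P stays 1650 kPa; V/T = const ⇒ T₂ = 568 K, V₂ = 16.5 L.
W = PΔV = 1650×(16.5−27.6) kPa·L = -18400 J.
ΔU = nCvΔT = 5.75×34.6×(568−954) = -76900 J.
Q = ΔU + W = nCpΔT = -95300 J.
Net over both steps: W = -18400 J, Q = 28400 J, ΔU = 46800 J.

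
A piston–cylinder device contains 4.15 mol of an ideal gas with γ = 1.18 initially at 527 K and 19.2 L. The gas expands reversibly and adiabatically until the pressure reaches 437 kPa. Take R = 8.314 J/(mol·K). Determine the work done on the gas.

P₁ = nRT₁/V₁ = 4.15×8.314×527/19.2 = 947 kPa.
Adiabatic: T₂/T₁ = (P₂/P₁)^((γ−1)/γ) ⇒ T₂ = 527×(0.461)^0.153 = 468 K; V₂ = 37.0 L.
ΔU = nCvΔT = 4.15×46.2×(468−527) = -11200 J.
Q = 0 for an adiabatic process, so W = −ΔU = 11200 J.
Work done on the gas = −W_by = -11200 J.

-11200 J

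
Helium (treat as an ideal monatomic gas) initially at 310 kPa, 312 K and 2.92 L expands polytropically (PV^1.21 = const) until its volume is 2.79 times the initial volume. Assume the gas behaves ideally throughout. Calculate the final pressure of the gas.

89.6 kPa

Polytropic n=1.21: T₂ = T₁(V₁/V₂)^(n−1) = 312×(0.358)^0.21 = 252 K; P₂ = P₁(V₁/V₂)^n = 89.6 kPa.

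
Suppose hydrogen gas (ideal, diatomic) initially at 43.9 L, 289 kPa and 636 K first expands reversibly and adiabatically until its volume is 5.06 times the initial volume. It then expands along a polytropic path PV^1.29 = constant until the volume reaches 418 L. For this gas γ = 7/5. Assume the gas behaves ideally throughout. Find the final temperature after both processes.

277 K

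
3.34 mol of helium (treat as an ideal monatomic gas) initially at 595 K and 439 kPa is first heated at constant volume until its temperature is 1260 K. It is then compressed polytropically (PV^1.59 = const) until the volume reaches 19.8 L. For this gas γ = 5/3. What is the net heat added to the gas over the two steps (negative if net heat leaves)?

24600 J

V₁ = nRT₁/P₁ = 3.34×8.314×595/439 = 37.6 L.
Step 1 — Isochoric: V stays 37.6 L; P/T = const ⇒ T₂ = 1260 K, P₂ = 930 kPa.
W = 0 (no volume change).
ΔU = nCvΔT = 3.34×12.5×(1260−595) = 27700 J.
Q = ΔU = 27700 J.
State after step 1: P = 930 kPa, V = 37.6 L, T = 1260 K.
Step 2 — Polytropic n=1.59: T₂ = T₁(V₁/V₂)^(n−1) = 1260×(1.90)^0.59 = 1840 K; P₂ = P₁(V₁/V₂)^n = 2580 kPa.
W = (P₁V₁−P₂V₂)/(n−1) = (930×37.6−2580×19.8)/0.59 = -27300 J.
ΔU = nCvΔT = 3.34×12.5×(1840−1260) = 24200 J.
Q = ΔU + W = -3140 J.
Net over both steps: W = -27300 J, Q = 24600 J, ΔU = 51900 J.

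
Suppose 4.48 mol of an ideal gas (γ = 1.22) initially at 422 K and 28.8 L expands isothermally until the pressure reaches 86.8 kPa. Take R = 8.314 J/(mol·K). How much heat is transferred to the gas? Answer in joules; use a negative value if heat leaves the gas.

P₁ = nRT₁/V₁ = 4.48×8.314×422/28.8 = 546 kPa.
Isothermal: T stays 422 K; PV = const ⇒ V₂ = 181 L, P₂ = 86.8 kPa.
ΔU = 0 (ideal gas, T constant).
W = nRT ln(V₂/V₁) = 4.48×8.314×422×ln(6.29) = 28900 J.
Q = ΔU + W = 28900 J.

28900 J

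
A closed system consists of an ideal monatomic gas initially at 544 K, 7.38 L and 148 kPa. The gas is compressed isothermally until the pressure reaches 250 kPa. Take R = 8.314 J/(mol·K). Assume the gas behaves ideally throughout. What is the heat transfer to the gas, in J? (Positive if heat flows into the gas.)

-573 J

n = P₁V₁/(RT₁) = 148×7.38/(8.314×544) = 0.241 mol.
Isothermal: T stays 544 K; PV = const ⇒ V₂ = 4.37 L, P₂ = 250 kPa.
ΔU = 0 (ideal gas, T constant).
W = nRT ln(V₂/V₁) = 0.241×8.314×544×ln(0.592) = -573 J.
Q = ΔU + W = -573 J.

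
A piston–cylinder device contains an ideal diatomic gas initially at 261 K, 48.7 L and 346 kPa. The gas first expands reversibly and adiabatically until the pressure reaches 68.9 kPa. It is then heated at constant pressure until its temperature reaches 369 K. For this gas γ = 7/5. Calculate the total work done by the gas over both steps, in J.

28800 J

n = P₁V₁/(RT₁) = 346×48.7/(8.314×261) = 7.77 mol.
Step 1 — Adiabatic: T₂/T₁ = (P₂/P₁)^((γ−1)/γ) ⇒ T₂ = 261×(0.199)^0.286 = 165 K; V₂ = 154 L.
ΔU = nCvΔT = 7.77×20.8×(165−261) = -15600 J.
Q = 0 for an adiabatic process, so W = −ΔU = 15600 J.
State after step 1: P = 68.9 kPa, V = 154 L, T = 165 K.
Step 2 — Isobaric: P stays 68.9 kPa; V/T = const ⇒ T₂ = 369 K, V₂ = 346 L.
W = PΔV = 68.9×(346−154) kPa·L = 13200 J.
ΔU = nCvΔT = 7.77×20.8×(369−165) = 33000 J.
Q = ΔU + W = nCpΔT = 46200 J.
Net over both steps: W = 28800 J, Q = 46200 J, ΔU = 17400 J.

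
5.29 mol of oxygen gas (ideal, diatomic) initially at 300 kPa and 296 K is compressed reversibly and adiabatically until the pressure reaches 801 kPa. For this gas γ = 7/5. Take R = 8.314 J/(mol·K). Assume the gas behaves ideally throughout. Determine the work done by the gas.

-10500 J

V₁ = nRT₁/P₁ = 5.29×8.314×296/300 = 43.4 L.
Adiabatic: T₂/T₁ = (P₂/P₁)^((γ−1)/γ) ⇒ T₂ = 296×(2.67)^0.286 = 392 K; V₂ = 21.5 L.
ΔU = nCvΔT = 5.29×20.8×(392−296) = 10500 J.
Q = 0 for an adiabatic process, so W = −ΔU = -10500 J.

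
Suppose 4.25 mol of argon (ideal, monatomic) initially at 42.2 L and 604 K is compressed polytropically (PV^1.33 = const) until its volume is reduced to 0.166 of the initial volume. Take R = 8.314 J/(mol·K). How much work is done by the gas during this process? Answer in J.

-52300 J

P₁ = nRT₁/V₁ = 4.25×8.314×604/42.2 = 506 kPa.
Polytropic n=1.33: T₂ = T₁(V₁/V₂)^(n−1) = 604×(6.02)^0.33 = 1090 K; P₂ = P₁(V₁/V₂)^n = 5510 kPa.
W = (P₁V₁−P₂V₂)/(n−1) = (506×42.2−5510×7.01)/0.33 = -52300 J.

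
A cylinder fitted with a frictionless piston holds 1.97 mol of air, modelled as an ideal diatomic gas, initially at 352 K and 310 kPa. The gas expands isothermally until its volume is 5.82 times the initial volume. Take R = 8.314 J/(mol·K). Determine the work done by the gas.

V₁ = nRT₁/P₁ = 1.97×8.314×352/310 = 18.6 L.
Isothermal: T stays 352 K; PV = const ⇒ V₂ = 108 L, P₂ = 53.3 kPa.
W = nRT ln(V₂/V₁) = 1.97×8.314×352×ln(5.82) = 10200 J.

10200 J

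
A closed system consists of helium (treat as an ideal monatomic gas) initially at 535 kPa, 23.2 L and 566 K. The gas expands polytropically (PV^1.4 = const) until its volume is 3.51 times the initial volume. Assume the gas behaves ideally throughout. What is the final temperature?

343 K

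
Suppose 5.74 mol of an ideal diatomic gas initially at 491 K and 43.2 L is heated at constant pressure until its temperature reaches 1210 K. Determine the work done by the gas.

34300 J

P₁ = nRT₁/V₁ = 5.74×8.314×491/43.2 = 542 kPa.
Isobaric: P stays 542 kPa; V/T = const ⇒ T₂ = 1210 K, V₂ = 106 L.
W = PΔV = 542×(106−43.2) kPa·L = 34300 J.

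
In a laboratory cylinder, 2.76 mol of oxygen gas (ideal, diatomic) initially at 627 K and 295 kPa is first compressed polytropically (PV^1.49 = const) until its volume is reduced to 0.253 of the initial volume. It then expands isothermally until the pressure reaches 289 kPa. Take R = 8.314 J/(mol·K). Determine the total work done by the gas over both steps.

30100 J

V₁ = nRT₁/P₁ = 2.76×8.314×627/295 = 48.8 L.
Step 1 — Polytropic n=1.49: T₂ = T₁(V₁/V₂)^(n−1) = 627×(3.95)^0.49 = 1230 K; P₂ = P₁(V₁/V₂)^n = 2290 kPa.
W = (P₁V₁−P₂V₂)/(n−1) = (295×48.8−2290×12.3)/0.49 = -28200 J.
ΔU = nCvΔT = 2.76×20.8×(1230−627) = 34600 J.
Q = ΔU + W = 6350 J.
State after step 1: P = 2290 kPa, V = 12.3 L, T = 1230 K.
Step 2 — Isothermal: T stays 1230 K; PV = const ⇒ V₂ = 97.6 L, P₂ = 289 kPa.
ΔU = 0 (ideal gas, T constant).
W = nRT ln(V₂/V₁) = 2.76×8.314×1230×ln(7.91) = 58400 J.
Q = ΔU + W = 58400 J.
Net over both steps: W = 30100 J, Q = 64700 J, ΔU = 34600 J.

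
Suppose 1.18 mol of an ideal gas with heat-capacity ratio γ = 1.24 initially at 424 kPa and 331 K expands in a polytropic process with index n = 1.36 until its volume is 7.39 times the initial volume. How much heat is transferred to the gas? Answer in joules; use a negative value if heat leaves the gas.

V₁ = nRT₁/P₁ = 1.18×8.314×331/424 = 7.66 L.
Polytropic n=1.36: T₂ = T₁(V₁/V₂)^(n−1) = 331×(0.135)^0.36 = 161 K; P₂ = P₁(V₁/V₂)^n = 27.9 kPa.
W = (P₁V₁−P₂V₂)/(n−1) = (424×7.66−27.9×56.6)/0.36 = 4630 J.
ΔU = nCvΔT = 1.18×34.6×(161−331) = -6940 J.
Q = ΔU + W = -2310 J.

-2310 J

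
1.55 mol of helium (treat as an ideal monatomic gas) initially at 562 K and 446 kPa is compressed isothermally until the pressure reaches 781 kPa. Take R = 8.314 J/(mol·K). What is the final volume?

9.27 L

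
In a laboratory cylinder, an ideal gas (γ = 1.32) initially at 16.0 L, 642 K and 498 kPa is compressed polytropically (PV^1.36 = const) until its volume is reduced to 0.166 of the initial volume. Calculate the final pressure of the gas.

Polytropic n=1.36: T₂ = T₁(V₁/V₂)^(n−1) = 642×(6.02)^0.36 = 1230 K; P₂ = P₁(V₁/V₂)^n = 5730 kPa.

5730 kPa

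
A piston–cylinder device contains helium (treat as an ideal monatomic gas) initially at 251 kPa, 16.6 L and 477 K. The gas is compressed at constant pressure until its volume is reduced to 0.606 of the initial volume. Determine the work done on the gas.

n = P₁V₁/(RT₁) = 251×16.6/(8.314×477) = 1.05 mol.
Isobaric: P stays 251 kPa; V/T = const ⇒ T₂ = 289 K, V₂ = 10.1 L.
W = PΔV = 251×(10.1−16.6) kPa·L = -1640 J.
Work done on the gas = −W_by = 1640 J.

1640 J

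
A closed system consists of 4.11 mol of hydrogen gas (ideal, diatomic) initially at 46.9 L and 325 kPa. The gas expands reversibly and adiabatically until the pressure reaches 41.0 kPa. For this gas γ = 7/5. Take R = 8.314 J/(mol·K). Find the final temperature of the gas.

247 K

T₁ = P₁V₁/(nR) = 325×46.9/(4.11×8.314) = 446 K.
Adiabatic: T₂/T₁ = (P₂/P₁)^((γ−1)/γ) ⇒ T₂ = 446×(0.126)^0.286 = 247 K; V₂ = 206 L.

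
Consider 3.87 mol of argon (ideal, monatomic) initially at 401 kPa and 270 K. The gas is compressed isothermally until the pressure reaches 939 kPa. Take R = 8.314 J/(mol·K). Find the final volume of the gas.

V₁ = nRT₁/P₁ = 3.87×8.314×270/401 = 21.7 L.
Isothermal: T stays 270 K; PV = const ⇒ V₂ = 9.25 L, P₂ = 939 kPa.

9.25 L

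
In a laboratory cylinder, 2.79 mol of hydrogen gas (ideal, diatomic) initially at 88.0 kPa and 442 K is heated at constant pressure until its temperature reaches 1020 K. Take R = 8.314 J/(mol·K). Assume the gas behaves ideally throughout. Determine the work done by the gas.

V₁ = nRT₁/P₁ = 2.79×8.314×442/88.0 = 117 L.
Isobaric: P stays 88.0 kPa; V/T = const ⇒ T₂ = 1020 K, V₂ = 269 L.
W = PΔV = 88.0×(269−117) kPa·L = 13400 J.

13400 J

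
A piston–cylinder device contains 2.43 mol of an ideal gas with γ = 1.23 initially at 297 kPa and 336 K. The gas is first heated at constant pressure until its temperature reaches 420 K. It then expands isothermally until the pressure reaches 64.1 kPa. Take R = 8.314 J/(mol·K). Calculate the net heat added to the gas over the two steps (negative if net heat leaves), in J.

22100 J

V₁ = nRT₁/P₁ = 2.43×8.314×336/297 = 22.9 L.
Step 1 — Isobaric: P stays 297 kPa; V/T = const ⇒ T₂ = 420 K, V₂ = 28.6 L.
W = PΔV = 297×(28.6−22.9) kPa·L = 1700 J.
ΔU = nCvΔT = 2.43×36.1×(420−336) = 7380 J.
Q = ΔU + W = nCpΔT = 9080 J.
State after step 1: P = 297 kPa, V = 28.6 L, T = 420 K.
Step 2 — Isothermal: T stays 420 K; PV = const ⇒ V₂ = 132 L, P₂ = 64.1 kPa.
ΔU = 0 (ideal gas, T constant).
W = nRT ln(V₂/V₁) = 2.43×8.314×420×ln(4.63) = 13000 J.
Q = ΔU + W = 13000 J.
Net over both steps: W = 14700 J, Q = 22100 J, ΔU = 7380 J.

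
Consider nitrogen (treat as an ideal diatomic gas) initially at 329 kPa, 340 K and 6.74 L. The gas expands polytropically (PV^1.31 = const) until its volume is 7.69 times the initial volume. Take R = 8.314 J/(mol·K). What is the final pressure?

Polytropic n=1.31: T₂ = T₁(V₁/V₂)^(n−1) = 340×(0.130)^0.31 = 181 K; P₂ = P₁(V₁/V₂)^n = 22.7 kPa.

22.7 kPa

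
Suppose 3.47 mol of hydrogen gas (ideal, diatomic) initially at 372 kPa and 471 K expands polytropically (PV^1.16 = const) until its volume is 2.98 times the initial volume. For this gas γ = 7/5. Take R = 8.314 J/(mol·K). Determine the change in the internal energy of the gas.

-5450 J

V₁ = nRT₁/P₁ = 3.47×8.314×471/372 = 36.5 L.
Polytropic n=1.16: T₂ = T₁(V₁/V₂)^(n−1) = 471×(0.336)^0.16 = 395 K; P₂ = P₁(V₁/V₂)^n = 105 kPa.
For an ideal gas ΔU = nCvΔT with Cv = (5/2)R = 20.8 J/(mol·K).
ΔU = 3.47×20.8×(395−471) = -5450 J.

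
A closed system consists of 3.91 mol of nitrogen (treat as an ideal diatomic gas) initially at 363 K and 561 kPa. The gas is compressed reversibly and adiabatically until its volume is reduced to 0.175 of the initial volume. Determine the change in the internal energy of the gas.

29700 J

V₁ = nRT₁/P₁ = 3.91×8.314×363/561 = 21.0 L.
Adiabatic: TV^(γ−1) = const ⇒ T₂ = 363×(5.71)^0.400 = 729 K; PV^γ = const ⇒ P₂ = 6440 kPa.
For an ideal gas ΔU = nCvΔT with Cv = (5/2)R = 20.8 J/(mol·K).
ΔU = 3.91×20.8×(729−363) = 29700 J.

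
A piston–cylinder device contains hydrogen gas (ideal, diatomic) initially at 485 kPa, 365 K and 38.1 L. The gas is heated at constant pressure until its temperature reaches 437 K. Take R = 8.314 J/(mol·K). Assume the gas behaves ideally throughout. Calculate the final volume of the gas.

45.6 L

Isobaric: P stays 485 kPa; V/T = const ⇒ T₂ = 437 K, V₂ = 45.6 L.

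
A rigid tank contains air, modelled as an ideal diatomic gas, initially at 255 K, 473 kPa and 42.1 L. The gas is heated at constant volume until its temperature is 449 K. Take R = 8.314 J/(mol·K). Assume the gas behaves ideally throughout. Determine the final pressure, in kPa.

833 kPa

Isochoric: V stays 42.1 L; P/T = const ⇒ T₂ = 449 K, P₂ = 833 kPa.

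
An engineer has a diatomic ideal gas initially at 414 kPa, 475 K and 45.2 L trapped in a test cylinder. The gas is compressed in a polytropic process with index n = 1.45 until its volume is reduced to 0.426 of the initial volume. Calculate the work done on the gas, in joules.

n = P₁V₁/(RT₁) = 414×45.2/(8.314×475) = 4.74 mol.
Polytropic n=1.45: T₂ = T₁(V₁/V₂)^(n−1) = 475×(2.35)^0.45 = 697 K; P₂ = P₁(V₁/V₂)^n = 1430 kPa.
W = (P₁V₁−P₂V₂)/(n−1) = (414×45.2−1430×19.3)/0.45 = -19500 J.
Work done on the gas = −W_by = 19500 J.

19500 J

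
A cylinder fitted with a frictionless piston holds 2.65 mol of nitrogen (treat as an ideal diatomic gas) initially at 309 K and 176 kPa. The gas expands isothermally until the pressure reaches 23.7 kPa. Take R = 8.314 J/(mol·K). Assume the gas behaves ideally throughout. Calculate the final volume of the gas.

287 L

V₁ = nRT₁/P₁ = 2.65×8.314×309/176 = 38.7 L.
Isothermal: T stays 309 K; PV = const ⇒ V₂ = 287 L, P₂ = 23.7 kPa.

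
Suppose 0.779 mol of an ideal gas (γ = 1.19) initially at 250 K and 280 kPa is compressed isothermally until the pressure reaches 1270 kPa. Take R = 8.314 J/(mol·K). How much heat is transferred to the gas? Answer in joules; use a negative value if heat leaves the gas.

V₁ = nRT₁/P₁ = 0.779×8.314×250/280 = 5.78 L.
Isothermal: T stays 250 K; PV = const ⇒ V₂ = 1.27 L, P₂ = 1270 kPa.
ΔU = 0 (ideal gas, T constant).
W = nRT ln(V₂/V₁) = 0.779×8.314×250×ln(0.220) = -2450 J.
Q = ΔU + W = -2450 J.

-2450 J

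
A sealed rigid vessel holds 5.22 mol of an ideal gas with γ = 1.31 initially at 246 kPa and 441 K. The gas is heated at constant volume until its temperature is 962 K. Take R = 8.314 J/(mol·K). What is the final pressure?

537 kPa

V₁ = nRT₁/P₁ = 5.22×8.314×441/246 = 77.8 L.
Isochoric: V stays 77.8 L; P/T = const ⇒ T₂ = 962 K, P₂ = 537 kPa.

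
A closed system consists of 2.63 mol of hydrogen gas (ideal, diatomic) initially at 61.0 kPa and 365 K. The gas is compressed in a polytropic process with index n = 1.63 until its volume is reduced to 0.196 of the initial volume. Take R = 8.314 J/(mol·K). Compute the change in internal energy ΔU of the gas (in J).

35800 J

V₁ = nRT₁/P₁ = 2.63×8.314×365/61.0 = 131 L.
Polytropic n=1.63: T₂ = T₁(V₁/V₂)^(n−1) = 365×(5.10)^0.63 = 1020 K; P₂ = P₁(V₁/V₂)^n = 869 kPa.
For an ideal gas ΔU = nCvΔT with Cv = (5/2)R = 20.8 J/(mol·K).
ΔU = 2.63×20.8×(1020−365) = 35800 J.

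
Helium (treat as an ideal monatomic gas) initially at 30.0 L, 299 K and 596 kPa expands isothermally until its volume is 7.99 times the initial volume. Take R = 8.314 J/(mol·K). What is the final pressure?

Isothermal: T stays 299 K; PV = const ⇒ V₂ = 240 L, P₂ = 74.6 kPa.

74.6 kPa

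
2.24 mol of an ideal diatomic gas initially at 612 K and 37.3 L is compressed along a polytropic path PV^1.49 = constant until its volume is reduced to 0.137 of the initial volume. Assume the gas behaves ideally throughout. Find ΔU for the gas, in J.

47000 J

P₁ = nRT₁/V₁ = 2.24×8.314×612/37.3 = 306 kPa.
Polytropic n=1.49: T₂ = T₁(V₁/V₂)^(n−1) = 612×(7.30)^0.49 = 1620 K; P₂ = P₁(V₁/V₂)^n = 5910 kPa.
For an ideal gas ΔU = nCvΔT with Cv = (5/2)R = 20.8 J/(mol·K).
ΔU = 2.24×20.8×(1620−612) = 47000 J.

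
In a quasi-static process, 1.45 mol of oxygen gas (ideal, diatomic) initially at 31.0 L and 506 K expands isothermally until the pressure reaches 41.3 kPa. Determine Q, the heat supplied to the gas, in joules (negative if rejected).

9520 J

P₁ = nRT₁/V₁ = 1.45×8.314×506/31.0 = 197 kPa.
Isothermal: T stays 506 K; PV = const ⇒ V₂ = 148 L, P₂ = 41.3 kPa.
ΔU = 0 (ideal gas, T constant).
W = nRT ln(V₂/V₁) = 1.45×8.314×506×ln(4.76) = 9520 J.
Q = ΔU + W = 9520 J.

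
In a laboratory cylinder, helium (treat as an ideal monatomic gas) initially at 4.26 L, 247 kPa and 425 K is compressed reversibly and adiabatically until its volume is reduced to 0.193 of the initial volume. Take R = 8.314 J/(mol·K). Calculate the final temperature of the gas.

Adiabatic: TV^(γ−1) = const ⇒ T₂ = 425×(5.18)^0.667 = 1270 K; PV^γ = const ⇒ P₂ = 3830 kPa.

1270 K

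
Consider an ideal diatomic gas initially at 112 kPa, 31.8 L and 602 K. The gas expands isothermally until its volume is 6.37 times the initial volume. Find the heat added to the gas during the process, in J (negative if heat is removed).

6590 J

n = P₁V₁/(RT₁) = 112×31.8/(8.314×602) = 0.712 mol.
Isothermal: T stays 602 K; PV = const ⇒ V₂ = 203 L, P₂ = 17.6 kPa.
ΔU = 0 (ideal gas, T constant).
W = nRT ln(V₂/V₁) = 0.712×8.314×602×ln(6.37) = 6590 J.
Q = ΔU + W = 6590 J.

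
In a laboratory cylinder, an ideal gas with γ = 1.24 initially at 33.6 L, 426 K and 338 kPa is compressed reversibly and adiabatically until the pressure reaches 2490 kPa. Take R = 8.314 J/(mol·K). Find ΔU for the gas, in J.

n = P₁V₁/(RT₁) = 338×33.6/(8.314×426) = 3.21 mol.
Adiabatic: T₂/T₁ = (P₂/P₁)^((γ−1)/γ) ⇒ T₂ = 426×(7.37)^0.194 = 627 K; V₂ = 6.71 L.
For an ideal gas ΔU = nCvΔT with Cv = R/(γ−1) = 34.6 J/(mol·K).
ΔU = 3.21×34.6×(627−426) = 22300 J.

22300 J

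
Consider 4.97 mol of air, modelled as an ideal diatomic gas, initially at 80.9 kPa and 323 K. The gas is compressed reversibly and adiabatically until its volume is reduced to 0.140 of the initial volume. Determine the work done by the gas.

V₁ = nRT₁/P₁ = 4.97×8.314×323/80.9 = 165 L.
Adiabatic: TV^(γ−1) = const ⇒ T₂ = 323×(7.14)^0.400 = 709 K; PV^γ = const ⇒ P₂ = 1270 kPa.
ΔU = nCvΔT = 4.97×20.8×(709−323) = 39900 J.
Q = 0 for an adiabatic process, so W = −ΔU = -39900 J.

-39900 J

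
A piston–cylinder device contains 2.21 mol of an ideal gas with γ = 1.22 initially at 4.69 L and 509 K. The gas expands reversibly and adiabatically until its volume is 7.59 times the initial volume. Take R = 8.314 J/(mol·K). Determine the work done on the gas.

P₁ = nRT₁/V₁ = 2.21×8.314×509/4.69 = 1990 kPa.
Adiabatic: TV^(γ−1) = const ⇒ T₂ = 509×(0.132)^0.220 = 326 K; PV^γ = const ⇒ P₂ = 168 kPa.
ΔU = nCvΔT = 2.21×37.8×(326−509) = -15300 J.
Q = 0 for an adiabatic process, so W = −ΔU = 15300 J.
Work done on the gas = −W_by = -15300 J.

-15300 J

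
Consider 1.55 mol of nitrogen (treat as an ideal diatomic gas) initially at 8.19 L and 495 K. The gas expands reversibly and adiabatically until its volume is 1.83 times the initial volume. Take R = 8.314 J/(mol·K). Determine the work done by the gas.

P₁ = nRT₁/V₁ = 1.55×8.314×495/8.19 = 779 kPa.
Adiabatic: TV^(γ−1) = const ⇒ T₂ = 495×(0.546)^0.400 = 389 K; PV^γ = const ⇒ P₂ = 334 kPa.
ΔU = nCvΔT = 1.55×20.8×(389−495) = -3420 J.
Q = 0 for an adiabatic process, so W = −ΔU = 3420 J.

3420 J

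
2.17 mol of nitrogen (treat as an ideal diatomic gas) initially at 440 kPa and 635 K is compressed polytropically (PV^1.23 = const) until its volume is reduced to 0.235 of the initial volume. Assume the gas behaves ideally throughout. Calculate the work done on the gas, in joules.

V₁ = nRT₁/P₁ = 2.17×8.314×635/440 = 26.0 L.
Polytropic n=1.23: T₂ = T₁(V₁/V₂)^(n−1) = 635×(4.26)^0.23 = 886 K; P₂ = P₁(V₁/V₂)^n = 2610 kPa.
W = (P₁V₁−P₂V₂)/(n−1) = (440×26.0−2610×6.12)/0.23 = -19700 J.
Work done on the gas = −W_by = 19700 J.

19700 J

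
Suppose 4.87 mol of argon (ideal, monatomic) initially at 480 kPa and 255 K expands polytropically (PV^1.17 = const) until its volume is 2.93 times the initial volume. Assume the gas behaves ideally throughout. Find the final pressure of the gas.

V₁ = nRT₁/P₁ = 4.87×8.314×255/480 = 21.5 L.
Polytropic n=1.17: T₂ = T₁(V₁/V₂)^(n−1) = 255×(0.341)^0.17 = 212 K; P₂ = P₁(V₁/V₂)^n = 136 kPa.

136 kPa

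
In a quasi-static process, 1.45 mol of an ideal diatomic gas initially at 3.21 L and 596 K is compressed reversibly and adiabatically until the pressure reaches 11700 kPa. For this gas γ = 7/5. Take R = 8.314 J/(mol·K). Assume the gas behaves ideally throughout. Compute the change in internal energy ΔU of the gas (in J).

10900 J

P₁ = nRT₁/V₁ = 1.45×8.314×596/3.21 = 2240 kPa.
Adiabatic: T₂/T₁ = (P₂/P₁)^((γ−1)/γ) ⇒ T₂ = 596×(5.23)^0.286 = 956 K; V₂ = 0.985 L.
For an ideal gas ΔU = nCvΔT with Cv = (5/2)R = 20.8 J/(mol·K).
ΔU = 1.45×20.8×(956−596) = 10900 J.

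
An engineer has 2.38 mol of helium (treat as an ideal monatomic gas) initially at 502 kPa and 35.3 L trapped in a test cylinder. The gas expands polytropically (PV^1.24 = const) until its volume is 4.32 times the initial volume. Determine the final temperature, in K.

T₁ = P₁V₁/(nR) = 502×35.3/(2.38×8.314) = 896 K.
Polytropic n=1.24: T₂ = T₁(V₁/V₂)^(n−1) = 896×(0.231)^0.24 = 630 K; P₂ = P₁(V₁/V₂)^n = 81.8 kPa.

630 K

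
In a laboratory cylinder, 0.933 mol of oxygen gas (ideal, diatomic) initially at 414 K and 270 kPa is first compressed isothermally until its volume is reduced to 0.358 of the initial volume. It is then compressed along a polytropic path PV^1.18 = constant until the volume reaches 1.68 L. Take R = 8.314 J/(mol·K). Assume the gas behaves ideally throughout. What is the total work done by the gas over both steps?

V₁ = nRT₁/P₁ = 0.933×8.314×414/270 = 11.9 L.
Step 1 — Isothermal: T stays 414 K; PV = const ⇒ V₂ = 4.26 L, P₂ = 754 kPa.
ΔU = 0 (ideal gas, T constant).
W = nRT ln(V₂/V₁) = 0.933×8.314×414×ln(0.358) = -3300 J.
Q = ΔU + W = -3300 J.
State after step 1: P = 754 kPa, V = 4.26 L, T = 414 K.
Step 2 — Polytropic n=1.18: T₂ = T₁(V₁/V₂)^(n−1) = 414×(2.53)^0.18 = 489 K; P₂ = P₁(V₁/V₂)^n = 2260 kPa.
W = (P₁V₁−P₂V₂)/(n−1) = (754×4.26−2260×1.68)/0.18 = -3250 J.
ΔU = nCvΔT = 0.933×20.8×(489−414) = 1460 J.
Q = ΔU + W = -1790 J.
Net over both steps: W = -6550 J, Q = -5090 J, ΔU = 1460 J.

-6550 J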